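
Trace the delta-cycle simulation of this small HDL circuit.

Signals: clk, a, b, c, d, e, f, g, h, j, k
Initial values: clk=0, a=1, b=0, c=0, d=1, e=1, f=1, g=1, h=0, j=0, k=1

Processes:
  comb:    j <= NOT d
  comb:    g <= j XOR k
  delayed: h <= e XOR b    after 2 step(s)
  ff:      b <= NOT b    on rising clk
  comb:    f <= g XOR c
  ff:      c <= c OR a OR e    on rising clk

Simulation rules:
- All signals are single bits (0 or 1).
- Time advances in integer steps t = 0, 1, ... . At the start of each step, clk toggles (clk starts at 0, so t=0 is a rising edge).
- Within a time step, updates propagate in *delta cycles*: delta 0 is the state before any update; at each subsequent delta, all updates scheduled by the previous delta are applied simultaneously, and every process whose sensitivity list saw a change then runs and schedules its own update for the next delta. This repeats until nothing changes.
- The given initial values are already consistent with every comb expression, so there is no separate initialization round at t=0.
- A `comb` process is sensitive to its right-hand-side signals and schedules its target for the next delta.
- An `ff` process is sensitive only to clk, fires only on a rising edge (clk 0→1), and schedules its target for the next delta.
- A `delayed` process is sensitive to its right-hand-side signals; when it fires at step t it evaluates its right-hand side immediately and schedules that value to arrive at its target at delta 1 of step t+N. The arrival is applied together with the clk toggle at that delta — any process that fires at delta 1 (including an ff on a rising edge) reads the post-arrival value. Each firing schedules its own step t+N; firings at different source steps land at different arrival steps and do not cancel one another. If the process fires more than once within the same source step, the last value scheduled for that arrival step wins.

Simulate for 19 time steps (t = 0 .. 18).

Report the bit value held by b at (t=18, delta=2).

0

t0.Δ0 b=0 clk=0 c=0 a=1 d=1 j=0 f=1 e=1 k=1 h=0 g=1
t0.Δ1 b=0 clk=1 c=0 a=1 d=1 j=0 f=1 e=1 k=1 h=0 g=1
t0.Δ2 b=1 clk=1 c=1 a=1 d=1 j=0 f=1 e=1 k=1 h=0 g=1
t0.Δ3 b=1 clk=1 c=1 a=1 d=1 j=0 f=0 e=1 k=1 h=0 g=1
t1.Δ0 b=1 clk=1 c=1 a=1 d=1 j=0 f=0 e=1 k=1 h=0 g=1
t1.Δ1 b=1 clk=0 c=1 a=1 d=1 j=0 f=0 e=1 k=1 h=0 g=1
t2.Δ0 b=1 clk=0 c=1 a=1 d=1 j=0 f=0 e=1 k=1 h=0 g=1
t2.Δ1 b=1 clk=1 c=1 a=1 d=1 j=0 f=0 e=1 k=1 h=0 g=1
t2.Δ2 b=0 clk=1 c=1 a=1 d=1 j=0 f=0 e=1 k=1 h=0 g=1
t3.Δ0 b=0 clk=1 c=1 a=1 d=1 j=0 f=0 e=1 k=1 h=0 g=1
t3.Δ1 b=0 clk=0 c=1 a=1 d=1 j=0 f=0 e=1 k=1 h=0 g=1
t4.Δ0 b=0 clk=0 c=1 a=1 d=1 j=0 f=0 e=1 k=1 h=0 g=1
t4.Δ1 b=0 clk=1 c=1 a=1 d=1 j=0 f=0 e=1 k=1 h=1 g=1
t4.Δ2 b=1 clk=1 c=1 a=1 d=1 j=0 f=0 e=1 k=1 h=1 g=1
t5.Δ0 b=1 clk=1 c=1 a=1 d=1 j=0 f=0 e=1 k=1 h=1 g=1
t5.Δ1 b=1 clk=0 c=1 a=1 d=1 j=0 f=0 e=1 k=1 h=1 g=1
t6.Δ0 b=1 clk=0 c=1 a=1 d=1 j=0 f=0 e=1 k=1 h=1 g=1
t6.Δ1 b=1 clk=1 c=1 a=1 d=1 j=0 f=0 e=1 k=1 h=0 g=1
t6.Δ2 b=0 clk=1 c=1 a=1 d=1 j=0 f=0 e=1 k=1 h=0 g=1
t7.Δ0 b=0 clk=1 c=1 a=1 d=1 j=0 f=0 e=1 k=1 h=0 g=1
t7.Δ1 b=0 clk=0 c=1 a=1 d=1 j=0 f=0 e=1 k=1 h=0 g=1
t8.Δ0 b=0 clk=0 c=1 a=1 d=1 j=0 f=0 e=1 k=1 h=0 g=1
t8.Δ1 b=0 clk=1 c=1 a=1 d=1 j=0 f=0 e=1 k=1 h=1 g=1
t8.Δ2 b=1 clk=1 c=1 a=1 d=1 j=0 f=0 e=1 k=1 h=1 g=1
t9.Δ0 b=1 clk=1 c=1 a=1 d=1 j=0 f=0 e=1 k=1 h=1 g=1
t9.Δ1 b=1 clk=0 c=1 a=1 d=1 j=0 f=0 e=1 k=1 h=1 g=1
t10.Δ0 b=1 clk=0 c=1 a=1 d=1 j=0 f=0 e=1 k=1 h=1 g=1
t10.Δ1 b=1 clk=1 c=1 a=1 d=1 j=0 f=0 e=1 k=1 h=0 g=1
t10.Δ2 b=0 clk=1 c=1 a=1 d=1 j=0 f=0 e=1 k=1 h=0 g=1
t11.Δ0 b=0 clk=1 c=1 a=1 d=1 j=0 f=0 e=1 k=1 h=0 g=1
t11.Δ1 b=0 clk=0 c=1 a=1 d=1 j=0 f=0 e=1 k=1 h=0 g=1
t12.Δ0 b=0 clk=0 c=1 a=1 d=1 j=0 f=0 e=1 k=1 h=0 g=1
t12.Δ1 b=0 clk=1 c=1 a=1 d=1 j=0 f=0 e=1 k=1 h=1 g=1
t12.Δ2 b=1 clk=1 c=1 a=1 d=1 j=0 f=0 e=1 k=1 h=1 g=1
t13.Δ0 b=1 clk=1 c=1 a=1 d=1 j=0 f=0 e=1 k=1 h=1 g=1
t13.Δ1 b=1 clk=0 c=1 a=1 d=1 j=0 f=0 e=1 k=1 h=1 g=1
t14.Δ0 b=1 clk=0 c=1 a=1 d=1 j=0 f=0 e=1 k=1 h=1 g=1
t14.Δ1 b=1 clk=1 c=1 a=1 d=1 j=0 f=0 e=1 k=1 h=0 g=1
t14.Δ2 b=0 clk=1 c=1 a=1 d=1 j=0 f=0 e=1 k=1 h=0 g=1
t15.Δ0 b=0 clk=1 c=1 a=1 d=1 j=0 f=0 e=1 k=1 h=0 g=1
t15.Δ1 b=0 clk=0 c=1 a=1 d=1 j=0 f=0 e=1 k=1 h=0 g=1
t16.Δ0 b=0 clk=0 c=1 a=1 d=1 j=0 f=0 e=1 k=1 h=0 g=1
t16.Δ1 b=0 clk=1 c=1 a=1 d=1 j=0 f=0 e=1 k=1 h=1 g=1
t16.Δ2 b=1 clk=1 c=1 a=1 d=1 j=0 f=0 e=1 k=1 h=1 g=1
t17.Δ0 b=1 clk=1 c=1 a=1 d=1 j=0 f=0 e=1 k=1 h=1 g=1
t17.Δ1 b=1 clk=0 c=1 a=1 d=1 j=0 f=0 e=1 k=1 h=1 g=1
t18.Δ0 b=1 clk=0 c=1 a=1 d=1 j=0 f=0 e=1 k=1 h=1 g=1
t18.Δ1 b=1 clk=1 c=1 a=1 d=1 j=0 f=0 e=1 k=1 h=0 g=1
t18.Δ2 b=0 clk=1 c=1 a=1 d=1 j=0 f=0 e=1 k=1 h=0 g=1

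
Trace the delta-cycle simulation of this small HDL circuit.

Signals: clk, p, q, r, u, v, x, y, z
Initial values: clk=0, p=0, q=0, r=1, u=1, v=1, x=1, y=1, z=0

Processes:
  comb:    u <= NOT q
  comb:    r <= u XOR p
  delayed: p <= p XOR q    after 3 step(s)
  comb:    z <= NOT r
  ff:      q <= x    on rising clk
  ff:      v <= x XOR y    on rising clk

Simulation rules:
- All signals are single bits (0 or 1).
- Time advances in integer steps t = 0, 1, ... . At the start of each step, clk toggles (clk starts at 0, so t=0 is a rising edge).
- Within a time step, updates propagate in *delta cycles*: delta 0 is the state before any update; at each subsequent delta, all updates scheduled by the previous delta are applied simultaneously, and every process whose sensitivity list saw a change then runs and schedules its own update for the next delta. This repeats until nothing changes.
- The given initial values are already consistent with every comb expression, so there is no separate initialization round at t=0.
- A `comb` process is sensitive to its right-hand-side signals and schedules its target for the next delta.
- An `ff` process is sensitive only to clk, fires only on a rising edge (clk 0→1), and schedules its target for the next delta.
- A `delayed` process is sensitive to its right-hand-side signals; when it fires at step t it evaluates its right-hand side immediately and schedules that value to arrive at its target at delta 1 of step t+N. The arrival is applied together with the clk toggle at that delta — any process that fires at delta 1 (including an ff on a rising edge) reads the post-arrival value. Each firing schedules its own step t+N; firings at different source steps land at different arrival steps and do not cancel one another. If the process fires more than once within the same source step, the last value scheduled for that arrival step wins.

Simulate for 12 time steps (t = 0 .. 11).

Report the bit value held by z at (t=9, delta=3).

[bits: x,y,q,z,clk,p,u,v,r]
t=0: Δ0=110000111 Δ1=110010111 Δ2=111010101 Δ3=111010001 Δ4=111010000 Δ5=111110000 | 5Δ
t=1: Δ0=111110000 Δ1=111100000 | 1Δ
t=2: Δ0=111100000 Δ1=111110000 | 1Δ
t=3: Δ0=111110000 Δ1=111101000 Δ2=111101001 Δ3=111001001 | 3Δ
t=4: Δ0=111001001 Δ1=111011001 | 1Δ
t=5: Δ0=111011001 Δ1=111001001 | 1Δ
t=6: Δ0=111001001 Δ1=111010001 Δ2=111010000 Δ3=111110000 | 3Δ
t=7: Δ0=111110000 Δ1=111100000 | 1Δ
t=8: Δ0=111100000 Δ1=111110000 | 1Δ
t=9: Δ0=111110000 Δ1=111101000 Δ2=111101001 Δ3=111001001 | 3Δ
t=10: Δ0=111001001 Δ1=111011001 | 1Δ
t=11: Δ0=111011001 Δ1=111001001 | 1Δ

0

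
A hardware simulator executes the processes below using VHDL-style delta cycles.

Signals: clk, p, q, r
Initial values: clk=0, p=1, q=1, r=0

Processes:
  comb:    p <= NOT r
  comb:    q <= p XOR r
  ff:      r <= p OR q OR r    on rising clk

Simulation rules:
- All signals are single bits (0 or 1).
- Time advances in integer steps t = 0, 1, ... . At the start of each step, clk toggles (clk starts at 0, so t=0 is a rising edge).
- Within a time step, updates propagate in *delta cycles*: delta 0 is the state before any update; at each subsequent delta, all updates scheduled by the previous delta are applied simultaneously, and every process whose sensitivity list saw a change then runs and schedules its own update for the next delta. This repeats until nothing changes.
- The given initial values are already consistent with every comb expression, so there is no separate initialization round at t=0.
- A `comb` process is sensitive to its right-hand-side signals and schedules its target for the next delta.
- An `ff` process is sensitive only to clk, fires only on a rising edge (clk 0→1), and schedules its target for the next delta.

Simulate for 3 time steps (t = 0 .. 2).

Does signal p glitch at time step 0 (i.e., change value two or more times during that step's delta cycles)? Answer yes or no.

no

t0.Δ0 p=1 r=0 q=1 clk=0
t0.Δ1 p=1 r=0 q=1 clk=1
t0.Δ2 p=1 r=1 q=1 clk=1
t0.Δ3 p=0 r=1 q=0 clk=1
t0.Δ4 p=0 r=1 q=1 clk=1
t1.Δ0 p=0 r=1 q=1 clk=1
t1.Δ1 p=0 r=1 q=1 clk=0
t2.Δ0 p=0 r=1 q=1 clk=0
t2.Δ1 p=0 r=1 q=1 clk=1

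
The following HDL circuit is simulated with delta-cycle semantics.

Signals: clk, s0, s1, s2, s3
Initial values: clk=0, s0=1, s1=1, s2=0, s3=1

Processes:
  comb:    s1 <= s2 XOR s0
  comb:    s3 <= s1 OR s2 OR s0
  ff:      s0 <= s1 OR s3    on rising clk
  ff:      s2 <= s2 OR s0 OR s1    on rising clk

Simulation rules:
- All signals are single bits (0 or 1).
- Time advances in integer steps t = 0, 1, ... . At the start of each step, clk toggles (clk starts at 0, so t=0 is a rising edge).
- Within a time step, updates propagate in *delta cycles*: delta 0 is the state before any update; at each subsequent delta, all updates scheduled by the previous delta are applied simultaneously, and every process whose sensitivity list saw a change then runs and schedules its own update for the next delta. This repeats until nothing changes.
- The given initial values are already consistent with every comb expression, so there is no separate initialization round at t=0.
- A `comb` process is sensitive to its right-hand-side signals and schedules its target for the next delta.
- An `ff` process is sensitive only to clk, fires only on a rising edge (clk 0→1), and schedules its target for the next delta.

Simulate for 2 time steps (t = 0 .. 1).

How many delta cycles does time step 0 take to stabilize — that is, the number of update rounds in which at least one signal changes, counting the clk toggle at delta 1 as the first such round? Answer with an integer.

[bits: s0,s3,s2,clk,s1]
t=0: Δ0=11001 Δ1=11011 Δ2=11111 Δ3=11110 | 3Δ
t=1: Δ0=11110 Δ1=11100 | 1Δ

3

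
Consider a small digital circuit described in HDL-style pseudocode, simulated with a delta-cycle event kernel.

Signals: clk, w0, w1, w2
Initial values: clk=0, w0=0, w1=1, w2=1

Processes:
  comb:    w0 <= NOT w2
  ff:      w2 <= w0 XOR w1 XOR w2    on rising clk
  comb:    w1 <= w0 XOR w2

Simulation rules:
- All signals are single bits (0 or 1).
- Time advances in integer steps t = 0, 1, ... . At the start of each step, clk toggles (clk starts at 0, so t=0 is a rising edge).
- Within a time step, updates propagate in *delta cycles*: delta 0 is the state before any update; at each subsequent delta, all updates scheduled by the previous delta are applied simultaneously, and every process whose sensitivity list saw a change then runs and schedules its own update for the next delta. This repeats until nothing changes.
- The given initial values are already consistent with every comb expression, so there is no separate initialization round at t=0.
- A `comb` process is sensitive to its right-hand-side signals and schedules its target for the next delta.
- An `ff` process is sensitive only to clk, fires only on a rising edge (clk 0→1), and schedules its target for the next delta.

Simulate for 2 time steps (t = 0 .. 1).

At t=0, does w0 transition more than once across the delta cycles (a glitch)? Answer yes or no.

no

t=0 Δ0: clk=0 w0=0 w1=1 w2=1
  Δ1: clk:0→1
  Δ2: w2:1→0
  Δ3: w0:0→1, w1:1→0
  Δ4: w1:0→1
  (4Δ to stable)
t=1 Δ0: clk=1 w0=1 w1=1 w2=0
  Δ1: clk:1→0
  (1Δ to stable)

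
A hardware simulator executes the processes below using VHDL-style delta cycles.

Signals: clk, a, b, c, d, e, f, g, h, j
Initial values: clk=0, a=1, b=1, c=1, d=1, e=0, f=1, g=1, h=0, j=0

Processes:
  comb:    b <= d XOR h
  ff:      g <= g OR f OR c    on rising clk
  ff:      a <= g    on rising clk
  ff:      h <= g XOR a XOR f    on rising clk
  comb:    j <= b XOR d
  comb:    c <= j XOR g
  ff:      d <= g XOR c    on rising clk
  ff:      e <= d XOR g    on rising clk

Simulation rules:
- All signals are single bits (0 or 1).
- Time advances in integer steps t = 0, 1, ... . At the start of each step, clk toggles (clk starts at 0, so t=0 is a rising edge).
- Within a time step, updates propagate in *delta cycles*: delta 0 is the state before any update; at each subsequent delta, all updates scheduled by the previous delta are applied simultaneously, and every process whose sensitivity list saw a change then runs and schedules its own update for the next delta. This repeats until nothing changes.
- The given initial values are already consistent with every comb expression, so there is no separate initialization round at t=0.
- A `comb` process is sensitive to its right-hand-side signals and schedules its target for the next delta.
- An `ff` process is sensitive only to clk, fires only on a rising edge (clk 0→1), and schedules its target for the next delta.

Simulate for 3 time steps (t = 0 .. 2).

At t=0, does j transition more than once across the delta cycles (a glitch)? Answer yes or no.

no

t0.Δ0 a=1 g=1 clk=0 b=1 h=0 e=0 j=0 f=1 d=1 c=1
t0.Δ1 a=1 g=1 clk=1 b=1 h=0 e=0 j=0 f=1 d=1 c=1
t0.Δ2 a=1 g=1 clk=1 b=1 h=1 e=0 j=0 f=1 d=0 c=1
t0.Δ3 a=1 g=1 clk=1 b=1 h=1 e=0 j=1 f=1 d=0 c=1
t0.Δ4 a=1 g=1 clk=1 b=1 h=1 e=0 j=1 f=1 d=0 c=0
t1.Δ0 a=1 g=1 clk=1 b=1 h=1 e=0 j=1 f=1 d=0 c=0
t1.Δ1 a=1 g=1 clk=0 b=1 h=1 e=0 j=1 f=1 d=0 c=0
t2.Δ0 a=1 g=1 clk=0 b=1 h=1 e=0 j=1 f=1 d=0 c=0
t2.Δ1 a=1 g=1 clk=1 b=1 h=1 e=0 j=1 f=1 d=0 c=0
t2.Δ2 a=1 g=1 clk=1 b=1 h=1 e=1 j=1 f=1 d=1 c=0
t2.Δ3 a=1 g=1 clk=1 b=0 h=1 e=1 j=0 f=1 d=1 c=0
t2.Δ4 a=1 g=1 clk=1 b=0 h=1 e=1 j=1 f=1 d=1 c=1
t2.Δ5 a=1 g=1 clk=1 b=0 h=1 e=1 j=1 f=1 d=1 c=0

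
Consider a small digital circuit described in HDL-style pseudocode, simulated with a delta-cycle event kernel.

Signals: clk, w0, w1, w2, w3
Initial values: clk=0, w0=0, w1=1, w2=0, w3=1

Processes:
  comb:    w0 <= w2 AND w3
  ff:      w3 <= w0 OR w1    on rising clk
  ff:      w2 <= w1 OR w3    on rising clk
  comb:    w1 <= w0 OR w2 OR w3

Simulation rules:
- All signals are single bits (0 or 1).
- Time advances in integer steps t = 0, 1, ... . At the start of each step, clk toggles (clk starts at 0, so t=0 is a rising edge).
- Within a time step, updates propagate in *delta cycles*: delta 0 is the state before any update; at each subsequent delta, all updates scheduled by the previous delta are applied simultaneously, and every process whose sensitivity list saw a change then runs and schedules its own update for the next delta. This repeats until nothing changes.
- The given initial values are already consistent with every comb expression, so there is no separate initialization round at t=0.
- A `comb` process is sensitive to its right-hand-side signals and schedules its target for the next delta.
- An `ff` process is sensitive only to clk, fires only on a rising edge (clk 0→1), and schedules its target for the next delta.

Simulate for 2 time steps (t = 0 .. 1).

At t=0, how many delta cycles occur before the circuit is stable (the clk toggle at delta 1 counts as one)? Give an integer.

t=0 Δ0: w2=0 clk=0 w1=1 w0=0 w3=1
  Δ1: clk:0→1
  Δ2: w2:0→1
  Δ3: w0:0→1
  (3Δ to stable)
t=1 Δ0: w2=1 clk=1 w1=1 w0=1 w3=1
  Δ1: clk:1→0
  (1Δ to stable)

3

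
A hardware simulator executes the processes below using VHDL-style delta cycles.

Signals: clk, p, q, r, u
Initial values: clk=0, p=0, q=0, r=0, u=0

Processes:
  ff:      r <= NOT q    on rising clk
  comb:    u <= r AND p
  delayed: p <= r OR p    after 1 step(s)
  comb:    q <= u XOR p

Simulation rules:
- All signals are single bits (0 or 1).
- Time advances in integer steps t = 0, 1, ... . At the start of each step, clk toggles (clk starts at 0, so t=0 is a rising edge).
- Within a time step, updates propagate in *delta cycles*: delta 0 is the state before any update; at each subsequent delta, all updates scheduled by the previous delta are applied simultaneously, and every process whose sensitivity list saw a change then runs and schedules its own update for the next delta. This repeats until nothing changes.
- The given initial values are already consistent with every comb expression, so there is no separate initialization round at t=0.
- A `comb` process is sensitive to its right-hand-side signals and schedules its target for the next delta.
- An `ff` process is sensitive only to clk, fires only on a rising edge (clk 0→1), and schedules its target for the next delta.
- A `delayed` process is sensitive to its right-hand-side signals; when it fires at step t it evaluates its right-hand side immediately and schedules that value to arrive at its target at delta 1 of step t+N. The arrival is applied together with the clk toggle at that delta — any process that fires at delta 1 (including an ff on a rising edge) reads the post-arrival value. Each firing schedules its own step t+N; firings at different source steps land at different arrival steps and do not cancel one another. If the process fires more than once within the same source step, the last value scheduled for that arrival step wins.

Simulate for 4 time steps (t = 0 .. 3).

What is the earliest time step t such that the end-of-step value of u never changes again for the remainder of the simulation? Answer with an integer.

t0.Δ0 r=0 p=0 clk=0 u=0 q=0
t0.Δ1 r=0 p=0 clk=1 u=0 q=0
t0.Δ2 r=1 p=0 clk=1 u=0 q=0
t1.Δ0 r=1 p=0 clk=1 u=0 q=0
t1.Δ1 r=1 p=1 clk=0 u=0 q=0
t1.Δ2 r=1 p=1 clk=0 u=1 q=1
t1.Δ3 r=1 p=1 clk=0 u=1 q=0
t2.Δ0 r=1 p=1 clk=0 u=1 q=0
t2.Δ1 r=1 p=1 clk=1 u=1 q=0
t3.Δ0 r=1 p=1 clk=1 u=1 q=0
t3.Δ1 r=1 p=1 clk=0 u=1 q=0

1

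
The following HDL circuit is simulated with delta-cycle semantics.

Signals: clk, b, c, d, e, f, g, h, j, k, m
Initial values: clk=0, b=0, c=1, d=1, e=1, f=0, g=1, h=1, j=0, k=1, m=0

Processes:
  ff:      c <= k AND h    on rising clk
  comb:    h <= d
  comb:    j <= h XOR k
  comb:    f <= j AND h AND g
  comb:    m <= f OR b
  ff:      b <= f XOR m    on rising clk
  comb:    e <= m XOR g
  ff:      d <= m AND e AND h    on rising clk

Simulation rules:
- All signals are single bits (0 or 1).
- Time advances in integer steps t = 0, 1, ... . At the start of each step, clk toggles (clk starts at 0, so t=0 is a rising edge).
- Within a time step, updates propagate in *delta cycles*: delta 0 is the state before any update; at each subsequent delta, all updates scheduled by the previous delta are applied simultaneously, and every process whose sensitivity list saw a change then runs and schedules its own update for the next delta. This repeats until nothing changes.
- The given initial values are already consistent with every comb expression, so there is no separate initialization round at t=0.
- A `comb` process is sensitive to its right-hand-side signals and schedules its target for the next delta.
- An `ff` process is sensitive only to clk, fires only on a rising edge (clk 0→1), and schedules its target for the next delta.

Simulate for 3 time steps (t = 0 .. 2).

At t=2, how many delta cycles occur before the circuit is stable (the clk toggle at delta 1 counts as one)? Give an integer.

2

t=0 Δ0: m=0 d=1 e=1 g=1 f=0 c=1 k=1 j=0 h=1 clk=0 b=0
  Δ1: clk:0→1
  Δ2: d:1→0
  Δ3: h:1→0
  Δ4: j:0→1
  (4Δ to stable)
t=1 Δ0: m=0 d=0 e=1 g=1 f=0 c=1 k=1 j=1 h=0 clk=1 b=0
  Δ1: clk:1→0
  (1Δ to stable)
t=2 Δ0: m=0 d=0 e=1 g=1 f=0 c=1 k=1 j=1 h=0 clk=0 b=0
  Δ1: clk:0→1
  Δ2: c:1→0
  (2Δ to stable)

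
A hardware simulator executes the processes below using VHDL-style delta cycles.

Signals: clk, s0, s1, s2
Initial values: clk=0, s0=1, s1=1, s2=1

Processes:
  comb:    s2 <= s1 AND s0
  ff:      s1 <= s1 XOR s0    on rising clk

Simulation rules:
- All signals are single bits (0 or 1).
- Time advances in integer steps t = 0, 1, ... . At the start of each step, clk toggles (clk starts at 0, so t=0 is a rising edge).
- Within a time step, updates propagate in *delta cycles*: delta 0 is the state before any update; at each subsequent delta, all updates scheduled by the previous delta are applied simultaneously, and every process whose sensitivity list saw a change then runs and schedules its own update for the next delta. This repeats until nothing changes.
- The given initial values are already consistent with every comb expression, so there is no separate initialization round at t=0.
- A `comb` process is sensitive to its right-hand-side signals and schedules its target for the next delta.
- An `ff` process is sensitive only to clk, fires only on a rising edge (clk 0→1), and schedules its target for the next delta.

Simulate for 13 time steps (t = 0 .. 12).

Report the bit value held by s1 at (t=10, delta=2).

1

[bits: s0,s1,s2,clk]
t=0: Δ0=1110 Δ1=1111 Δ2=1011 Δ3=1001 | 3Δ
t=1: Δ0=1001 Δ1=1000 | 1Δ
t=2: Δ0=1000 Δ1=1001 Δ2=1101 Δ3=1111 | 3Δ
t=3: Δ0=1111 Δ1=1110 | 1Δ
t=4: Δ0=1110 Δ1=1111 Δ2=1011 Δ3=1001 | 3Δ
t=5: Δ0=1001 Δ1=1000 | 1Δ
t=6: Δ0=1000 Δ1=1001 Δ2=1101 Δ3=1111 | 3Δ
t=7: Δ0=1111 Δ1=1110 | 1Δ
t=8: Δ0=1110 Δ1=1111 Δ2=1011 Δ3=1001 | 3Δ
t=9: Δ0=1001 Δ1=1000 | 1Δ
t=10: Δ0=1000 Δ1=1001 Δ2=1101 Δ3=1111 | 3Δ
t=11: Δ0=1111 Δ1=1110 | 1Δ
t=12: Δ0=1110 Δ1=1111 Δ2=1011 Δ3=1001 | 3Δ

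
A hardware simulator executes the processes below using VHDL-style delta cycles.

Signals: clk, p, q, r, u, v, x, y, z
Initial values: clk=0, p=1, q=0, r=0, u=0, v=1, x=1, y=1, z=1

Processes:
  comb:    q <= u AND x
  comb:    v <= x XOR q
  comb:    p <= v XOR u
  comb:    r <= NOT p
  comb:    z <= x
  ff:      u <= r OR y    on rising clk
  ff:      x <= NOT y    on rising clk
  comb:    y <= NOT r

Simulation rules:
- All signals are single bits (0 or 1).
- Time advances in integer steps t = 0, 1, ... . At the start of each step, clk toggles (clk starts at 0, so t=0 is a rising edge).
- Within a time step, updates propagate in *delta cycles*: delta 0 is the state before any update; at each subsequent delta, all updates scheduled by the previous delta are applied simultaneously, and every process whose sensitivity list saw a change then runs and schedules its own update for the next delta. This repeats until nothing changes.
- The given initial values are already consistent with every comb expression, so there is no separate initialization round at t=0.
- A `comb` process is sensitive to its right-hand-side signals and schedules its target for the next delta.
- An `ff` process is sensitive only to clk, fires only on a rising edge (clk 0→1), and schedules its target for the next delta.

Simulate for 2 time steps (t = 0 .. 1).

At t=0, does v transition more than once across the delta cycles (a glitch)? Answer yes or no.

no

t0.Δ0 r=0 clk=0 v=1 z=1 q=0 y=1 p=1 u=0 x=1
t0.Δ1 r=0 clk=1 v=1 z=1 q=0 y=1 p=1 u=0 x=1
t0.Δ2 r=0 clk=1 v=1 z=1 q=0 y=1 p=1 u=1 x=0
t0.Δ3 r=0 clk=1 v=0 z=0 q=0 y=1 p=0 u=1 x=0
t0.Δ4 r=1 clk=1 v=0 z=0 q=0 y=1 p=1 u=1 x=0
t0.Δ5 r=0 clk=1 v=0 z=0 q=0 y=0 p=1 u=1 x=0
t0.Δ6 r=0 clk=1 v=0 z=0 q=0 y=1 p=1 u=1 x=0
t1.Δ0 r=0 clk=1 v=0 z=0 q=0 y=1 p=1 u=1 x=0
t1.Δ1 r=0 clk=0 v=0 z=0 q=0 y=1 p=1 u=1 x=0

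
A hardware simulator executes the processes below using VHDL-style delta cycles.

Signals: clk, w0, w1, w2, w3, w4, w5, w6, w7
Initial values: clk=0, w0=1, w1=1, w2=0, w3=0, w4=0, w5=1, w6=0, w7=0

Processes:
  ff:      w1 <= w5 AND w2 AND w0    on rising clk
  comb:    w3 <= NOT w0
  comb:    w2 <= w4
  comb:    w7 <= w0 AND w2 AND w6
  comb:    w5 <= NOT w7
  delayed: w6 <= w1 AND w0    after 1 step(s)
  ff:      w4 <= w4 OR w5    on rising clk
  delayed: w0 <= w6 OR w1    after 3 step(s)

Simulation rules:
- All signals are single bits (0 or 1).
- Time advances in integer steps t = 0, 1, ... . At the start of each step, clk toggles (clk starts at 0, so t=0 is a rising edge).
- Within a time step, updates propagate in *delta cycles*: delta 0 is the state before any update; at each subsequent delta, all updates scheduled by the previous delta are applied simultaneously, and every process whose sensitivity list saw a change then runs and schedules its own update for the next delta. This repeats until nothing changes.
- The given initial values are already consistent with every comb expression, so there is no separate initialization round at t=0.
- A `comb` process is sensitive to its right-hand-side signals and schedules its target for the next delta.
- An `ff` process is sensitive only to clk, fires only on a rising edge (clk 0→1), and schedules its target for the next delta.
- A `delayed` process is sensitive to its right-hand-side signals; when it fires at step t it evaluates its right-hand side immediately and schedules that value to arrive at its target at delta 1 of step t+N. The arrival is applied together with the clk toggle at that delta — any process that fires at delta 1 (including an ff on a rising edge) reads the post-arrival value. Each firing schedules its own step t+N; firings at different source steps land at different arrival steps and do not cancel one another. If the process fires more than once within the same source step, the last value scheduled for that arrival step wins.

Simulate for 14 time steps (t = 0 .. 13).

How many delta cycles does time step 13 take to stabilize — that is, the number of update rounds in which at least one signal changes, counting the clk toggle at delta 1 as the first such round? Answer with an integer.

2

t0.Δ0 w4=0 w7=0 w0=1 w2=0 w6=0 w3=0 w5=1 w1=1 clk=0
t0.Δ1 w4=0 w7=0 w0=1 w2=0 w6=0 w3=0 w5=1 w1=1 clk=1
t0.Δ2 w4=1 w7=0 w0=1 w2=0 w6=0 w3=0 w5=1 w1=0 clk=1
t0.Δ3 w4=1 w7=0 w0=1 w2=1 w6=0 w3=0 w5=1 w1=0 clk=1
t1.Δ0 w4=1 w7=0 w0=1 w2=1 w6=0 w3=0 w5=1 w1=0 clk=1
t1.Δ1 w4=1 w7=0 w0=1 w2=1 w6=0 w3=0 w5=1 w1=0 clk=0
t2.Δ0 w4=1 w7=0 w0=1 w2=1 w6=0 w3=0 w5=1 w1=0 clk=0
t2.Δ1 w4=1 w7=0 w0=1 w2=1 w6=0 w3=0 w5=1 w1=0 clk=1
t2.Δ2 w4=1 w7=0 w0=1 w2=1 w6=0 w3=0 w5=1 w1=1 clk=1
t3.Δ0 w4=1 w7=0 w0=1 w2=1 w6=0 w3=0 w5=1 w1=1 clk=1
t3.Δ1 w4=1 w7=0 w0=0 w2=1 w6=1 w3=0 w5=1 w1=1 clk=0
t3.Δ2 w4=1 w7=0 w0=0 w2=1 w6=1 w3=1 w5=1 w1=1 clk=0
t4.Δ0 w4=1 w7=0 w0=0 w2=1 w6=1 w3=1 w5=1 w1=1 clk=0
t4.Δ1 w4=1 w7=0 w0=0 w2=1 w6=0 w3=1 w5=1 w1=1 clk=1
t4.Δ2 w4=1 w7=0 w0=0 w2=1 w6=0 w3=1 w5=1 w1=0 clk=1
t5.Δ0 w4=1 w7=0 w0=0 w2=1 w6=0 w3=1 w5=1 w1=0 clk=1
t5.Δ1 w4=1 w7=0 w0=1 w2=1 w6=0 w3=1 w5=1 w1=0 clk=0
t5.Δ2 w4=1 w7=0 w0=1 w2=1 w6=0 w3=0 w5=1 w1=0 clk=0
t6.Δ0 w4=1 w7=0 w0=1 w2=1 w6=0 w3=0 w5=1 w1=0 clk=0
t6.Δ1 w4=1 w7=0 w0=1 w2=1 w6=0 w3=0 w5=1 w1=0 clk=1
t6.Δ2 w4=1 w7=0 w0=1 w2=1 w6=0 w3=0 w5=1 w1=1 clk=1
t7.Δ0 w4=1 w7=0 w0=1 w2=1 w6=0 w3=0 w5=1 w1=1 clk=1
t7.Δ1 w4=1 w7=0 w0=0 w2=1 w6=1 w3=0 w5=1 w1=1 clk=0
t7.Δ2 w4=1 w7=0 w0=0 w2=1 w6=1 w3=1 w5=1 w1=1 clk=0
t8.Δ0 w4=1 w7=0 w0=0 w2=1 w6=1 w3=1 w5=1 w1=1 clk=0
t8.Δ1 w4=1 w7=0 w0=0 w2=1 w6=0 w3=1 w5=1 w1=1 clk=1
t8.Δ2 w4=1 w7=0 w0=0 w2=1 w6=0 w3=1 w5=1 w1=0 clk=1
t9.Δ0 w4=1 w7=0 w0=0 w2=1 w6=0 w3=1 w5=1 w1=0 clk=1
t9.Δ1 w4=1 w7=0 w0=1 w2=1 w6=0 w3=1 w5=1 w1=0 clk=0
t9.Δ2 w4=1 w7=0 w0=1 w2=1 w6=0 w3=0 w5=1 w1=0 clk=0
t10.Δ0 w4=1 w7=0 w0=1 w2=1 w6=0 w3=0 w5=1 w1=0 clk=0
t10.Δ1 w4=1 w7=0 w0=1 w2=1 w6=0 w3=0 w5=1 w1=0 clk=1
t10.Δ2 w4=1 w7=0 w0=1 w2=1 w6=0 w3=0 w5=1 w1=1 clk=1
t11.Δ0 w4=1 w7=0 w0=1 w2=1 w6=0 w3=0 w5=1 w1=1 clk=1
t11.Δ1 w4=1 w7=0 w0=0 w2=1 w6=1 w3=0 w5=1 w1=1 clk=0
t11.Δ2 w4=1 w7=0 w0=0 w2=1 w6=1 w3=1 w5=1 w1=1 clk=0
t12.Δ0 w4=1 w7=0 w0=0 w2=1 w6=1 w3=1 w5=1 w1=1 clk=0
t12.Δ1 w4=1 w7=0 w0=0 w2=1 w6=0 w3=1 w5=1 w1=1 clk=1
t12.Δ2 w4=1 w7=0 w0=0 w2=1 w6=0 w3=1 w5=1 w1=0 clk=1
t13.Δ0 w4=1 w7=0 w0=0 w2=1 w6=0 w3=1 w5=1 w1=0 clk=1
t13.Δ1 w4=1 w7=0 w0=1 w2=1 w6=0 w3=1 w5=1 w1=0 clk=0
t13.Δ2 w4=1 w7=0 w0=1 w2=1 w6=0 w3=0 w5=1 w1=0 clk=0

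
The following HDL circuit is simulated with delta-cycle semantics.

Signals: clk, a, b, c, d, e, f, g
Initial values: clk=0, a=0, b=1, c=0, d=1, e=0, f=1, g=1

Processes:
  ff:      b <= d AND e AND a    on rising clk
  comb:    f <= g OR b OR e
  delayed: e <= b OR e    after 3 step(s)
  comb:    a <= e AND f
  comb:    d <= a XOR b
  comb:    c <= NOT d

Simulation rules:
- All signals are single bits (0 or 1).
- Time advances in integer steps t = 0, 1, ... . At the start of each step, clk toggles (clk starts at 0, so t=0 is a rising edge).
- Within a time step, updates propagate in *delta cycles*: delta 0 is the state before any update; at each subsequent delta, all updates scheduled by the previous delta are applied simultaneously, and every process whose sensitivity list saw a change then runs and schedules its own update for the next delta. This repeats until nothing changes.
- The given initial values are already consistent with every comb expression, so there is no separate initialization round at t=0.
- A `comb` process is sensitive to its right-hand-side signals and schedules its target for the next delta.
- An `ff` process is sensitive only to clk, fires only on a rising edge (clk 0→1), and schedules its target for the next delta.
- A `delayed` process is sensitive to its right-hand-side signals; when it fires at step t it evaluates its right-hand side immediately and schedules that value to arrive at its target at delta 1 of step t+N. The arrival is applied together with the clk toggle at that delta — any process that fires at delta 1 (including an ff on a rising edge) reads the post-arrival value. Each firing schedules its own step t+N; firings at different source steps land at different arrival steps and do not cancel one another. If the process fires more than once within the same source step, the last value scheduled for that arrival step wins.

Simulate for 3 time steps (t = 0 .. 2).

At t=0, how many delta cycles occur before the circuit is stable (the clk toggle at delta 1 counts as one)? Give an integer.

4

t0.Δ0 c=0 e=0 b=1 a=0 clk=0 f=1 d=1 g=1
t0.Δ1 c=0 e=0 b=1 a=0 clk=1 f=1 d=1 g=1
t0.Δ2 c=0 e=0 b=0 a=0 clk=1 f=1 d=1 g=1
t0.Δ3 c=0 e=0 b=0 a=0 clk=1 f=1 d=0 g=1
t0.Δ4 c=1 e=0 b=0 a=0 clk=1 f=1 d=0 g=1
t1.Δ0 c=1 e=0 b=0 a=0 clk=1 f=1 d=0 g=1
t1.Δ1 c=1 e=0 b=0 a=0 clk=0 f=1 d=0 g=1
t2.Δ0 c=1 e=0 b=0 a=0 clk=0 f=1 d=0 g=1
t2.Δ1 c=1 e=0 b=0 a=0 clk=1 f=1 d=0 g=1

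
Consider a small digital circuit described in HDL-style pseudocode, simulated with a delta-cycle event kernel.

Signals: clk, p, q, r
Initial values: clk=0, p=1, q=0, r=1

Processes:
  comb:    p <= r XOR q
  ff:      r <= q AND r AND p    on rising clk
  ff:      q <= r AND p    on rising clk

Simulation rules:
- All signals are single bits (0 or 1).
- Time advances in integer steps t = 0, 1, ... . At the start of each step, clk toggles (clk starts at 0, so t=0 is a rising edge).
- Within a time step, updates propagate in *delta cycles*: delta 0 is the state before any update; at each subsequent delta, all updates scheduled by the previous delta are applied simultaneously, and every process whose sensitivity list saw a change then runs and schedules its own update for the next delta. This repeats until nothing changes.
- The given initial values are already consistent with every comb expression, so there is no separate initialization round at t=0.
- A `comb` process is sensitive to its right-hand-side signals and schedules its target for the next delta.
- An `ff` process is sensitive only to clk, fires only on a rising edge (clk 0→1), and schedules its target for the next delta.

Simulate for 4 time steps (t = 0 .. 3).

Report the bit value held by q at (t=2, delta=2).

0

[bits: clk,p,r,q]
t=0: Δ0=0110 Δ1=1110 Δ2=1101 | 2Δ
t=1: Δ0=1101 Δ1=0101 | 1Δ
t=2: Δ0=0101 Δ1=1101 Δ2=1100 Δ3=1000 | 3Δ
t=3: Δ0=1000 Δ1=0000 | 1Δ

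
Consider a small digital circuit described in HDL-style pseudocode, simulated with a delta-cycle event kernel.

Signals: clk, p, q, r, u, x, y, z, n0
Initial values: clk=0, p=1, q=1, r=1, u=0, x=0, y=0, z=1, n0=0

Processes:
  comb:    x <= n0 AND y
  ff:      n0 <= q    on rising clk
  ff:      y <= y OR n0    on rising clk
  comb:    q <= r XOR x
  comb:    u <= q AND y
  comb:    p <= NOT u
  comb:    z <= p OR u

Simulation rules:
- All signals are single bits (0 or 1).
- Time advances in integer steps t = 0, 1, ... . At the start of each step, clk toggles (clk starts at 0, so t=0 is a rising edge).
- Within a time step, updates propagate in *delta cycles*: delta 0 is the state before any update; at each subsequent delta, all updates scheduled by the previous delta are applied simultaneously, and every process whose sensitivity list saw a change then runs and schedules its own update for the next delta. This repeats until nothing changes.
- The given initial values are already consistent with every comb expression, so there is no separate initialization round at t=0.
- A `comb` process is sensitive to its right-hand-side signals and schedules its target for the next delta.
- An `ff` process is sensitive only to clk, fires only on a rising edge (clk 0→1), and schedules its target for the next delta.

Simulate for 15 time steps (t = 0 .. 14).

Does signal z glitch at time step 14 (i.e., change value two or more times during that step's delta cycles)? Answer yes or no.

yes

[bits: r,x,z,n0,q,y,u,clk,p]
t=0: Δ0=101010001 Δ1=101010011 Δ2=101110011 | 2Δ
t=1: Δ0=101110011 Δ1=101110001 | 1Δ
t=2: Δ0=101110001 Δ1=101110011 Δ2=101111011 Δ3=111111111 Δ4=111101110 Δ5=111101010 Δ6=110101011 Δ7=111101011 | 7Δ
t=3: Δ0=111101011 Δ1=111101001 | 1Δ
t=4: Δ0=111101001 Δ1=111101011 Δ2=111001011 Δ3=101001011 Δ4=101011011 Δ5=101011111 Δ6=101011110 | 6Δ
t=5: Δ0=101011110 Δ1=101011100 | 1Δ
t=6: Δ0=101011100 Δ1=101011110 Δ2=101111110 Δ3=111111110 Δ4=111101110 Δ5=111101010 Δ6=110101011 Δ7=111101011 | 7Δ
t=7: Δ0=111101011 Δ1=111101001 | 1Δ
t=8: Δ0=111101001 Δ1=111101011 Δ2=111001011 Δ3=101001011 Δ4=101011011 Δ5=101011111 Δ6=101011110 | 6Δ
t=9: Δ0=101011110 Δ1=101011100 | 1Δ
t=10: Δ0=101011100 Δ1=101011110 Δ2=101111110 Δ3=111111110 Δ4=111101110 Δ5=111101010 Δ6=110101011 Δ7=111101011 | 7Δ
t=11: Δ0=111101011 Δ1=111101001 | 1Δ
t=12: Δ0=111101001 Δ1=111101011 Δ2=111001011 Δ3=101001011 Δ4=101011011 Δ5=101011111 Δ6=101011110 | 6Δ
t=13: Δ0=101011110 Δ1=101011100 | 1Δ
t=14: Δ0=101011100 Δ1=101011110 Δ2=101111110 Δ3=111111110 Δ4=111101110 Δ5=111101010 Δ6=110101011 Δ7=111101011 | 7Δ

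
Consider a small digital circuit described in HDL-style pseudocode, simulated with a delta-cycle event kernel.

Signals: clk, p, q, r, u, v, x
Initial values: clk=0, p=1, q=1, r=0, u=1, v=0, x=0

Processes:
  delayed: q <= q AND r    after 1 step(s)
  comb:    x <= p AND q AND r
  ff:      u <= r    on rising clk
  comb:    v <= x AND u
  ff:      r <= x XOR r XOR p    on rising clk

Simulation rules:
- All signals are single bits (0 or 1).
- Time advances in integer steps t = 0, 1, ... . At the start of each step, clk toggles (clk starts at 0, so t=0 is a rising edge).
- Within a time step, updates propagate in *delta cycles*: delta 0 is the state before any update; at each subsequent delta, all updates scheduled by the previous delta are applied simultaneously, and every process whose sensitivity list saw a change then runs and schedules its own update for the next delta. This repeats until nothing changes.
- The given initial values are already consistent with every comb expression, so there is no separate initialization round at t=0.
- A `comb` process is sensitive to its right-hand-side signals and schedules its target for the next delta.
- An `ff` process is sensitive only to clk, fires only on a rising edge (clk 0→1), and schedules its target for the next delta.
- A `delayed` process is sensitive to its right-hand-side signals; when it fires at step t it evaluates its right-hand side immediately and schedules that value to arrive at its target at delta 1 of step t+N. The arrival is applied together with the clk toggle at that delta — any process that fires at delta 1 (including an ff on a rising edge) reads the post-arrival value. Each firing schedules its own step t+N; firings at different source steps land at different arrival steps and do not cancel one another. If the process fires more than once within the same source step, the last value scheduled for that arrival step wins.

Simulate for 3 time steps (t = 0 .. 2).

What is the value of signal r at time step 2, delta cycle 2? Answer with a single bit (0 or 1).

t=0 Δ0: r=0 p=1 x=0 v=0 clk=0 q=1 u=1
  Δ1: clk:0→1
  Δ2: r:0→1, u:1→0
  Δ3: x:0→1
  (3Δ to stable)
t=1 Δ0: r=1 p=1 x=1 v=0 clk=1 q=1 u=0
  Δ1: clk:1→0
  (1Δ to stable)
t=2 Δ0: r=1 p=1 x=1 v=0 clk=0 q=1 u=0
  Δ1: clk:0→1
  Δ2: u:0→1
  Δ3: v:0→1
  (3Δ to stable)

1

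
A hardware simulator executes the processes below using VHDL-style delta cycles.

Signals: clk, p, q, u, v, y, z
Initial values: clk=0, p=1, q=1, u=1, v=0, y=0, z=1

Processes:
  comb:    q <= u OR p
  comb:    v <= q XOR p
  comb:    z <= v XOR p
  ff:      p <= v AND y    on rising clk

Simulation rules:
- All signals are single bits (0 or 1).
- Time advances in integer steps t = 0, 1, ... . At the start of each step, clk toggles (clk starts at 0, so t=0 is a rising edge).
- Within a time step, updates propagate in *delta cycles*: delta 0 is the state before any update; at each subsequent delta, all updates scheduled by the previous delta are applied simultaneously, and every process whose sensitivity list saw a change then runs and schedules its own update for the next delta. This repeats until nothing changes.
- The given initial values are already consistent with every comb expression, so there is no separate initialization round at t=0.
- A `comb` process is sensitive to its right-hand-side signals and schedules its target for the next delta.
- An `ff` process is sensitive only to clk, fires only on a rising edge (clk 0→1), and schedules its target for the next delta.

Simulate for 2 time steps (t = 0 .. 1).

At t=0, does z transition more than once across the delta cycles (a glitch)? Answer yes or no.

yes

[bits: p,v,u,q,clk,y,z]
t=0: Δ0=1011001 Δ1=1011101 Δ2=0011101 Δ3=0111100 Δ4=0111101 | 4Δ
t=1: Δ0=0111101 Δ1=0111001 | 1Δ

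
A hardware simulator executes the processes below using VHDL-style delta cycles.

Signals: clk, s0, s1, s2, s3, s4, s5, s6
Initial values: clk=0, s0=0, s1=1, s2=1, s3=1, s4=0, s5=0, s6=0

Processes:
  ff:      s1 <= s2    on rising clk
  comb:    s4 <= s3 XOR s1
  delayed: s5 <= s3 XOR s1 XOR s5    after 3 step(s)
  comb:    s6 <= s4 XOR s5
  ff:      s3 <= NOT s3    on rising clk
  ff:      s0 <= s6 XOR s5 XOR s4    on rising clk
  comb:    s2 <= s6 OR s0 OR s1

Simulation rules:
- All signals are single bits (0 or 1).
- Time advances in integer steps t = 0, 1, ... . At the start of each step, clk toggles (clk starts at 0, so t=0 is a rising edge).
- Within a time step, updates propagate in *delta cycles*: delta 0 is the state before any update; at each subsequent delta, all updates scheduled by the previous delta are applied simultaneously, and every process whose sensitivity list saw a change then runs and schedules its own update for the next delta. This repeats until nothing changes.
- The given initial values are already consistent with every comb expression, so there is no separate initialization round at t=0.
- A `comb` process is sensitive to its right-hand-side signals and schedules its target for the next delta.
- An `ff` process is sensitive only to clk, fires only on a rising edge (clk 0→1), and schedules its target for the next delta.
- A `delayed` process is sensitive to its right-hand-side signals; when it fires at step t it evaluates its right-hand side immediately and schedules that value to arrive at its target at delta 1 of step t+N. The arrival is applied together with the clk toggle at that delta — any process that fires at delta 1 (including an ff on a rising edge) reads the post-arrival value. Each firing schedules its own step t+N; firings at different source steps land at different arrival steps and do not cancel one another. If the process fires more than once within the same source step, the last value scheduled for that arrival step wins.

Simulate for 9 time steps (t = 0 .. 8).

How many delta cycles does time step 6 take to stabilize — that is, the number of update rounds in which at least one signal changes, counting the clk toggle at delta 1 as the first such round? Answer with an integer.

t=0 Δ0: s5=0 s1=1 s2=1 s6=0 s0=0 clk=0 s4=0 s3=1
  Δ1: clk:0→1
  Δ2: s3:1→0
  Δ3: s4:0→1
  Δ4: s6:0→1
  (4Δ to stable)
t=1 Δ0: s5=0 s1=1 s2=1 s6=1 s0=0 clk=1 s4=1 s3=0
  Δ1: clk:1→0
  (1Δ to stable)
t=2 Δ0: s5=0 s1=1 s2=1 s6=1 s0=0 clk=0 s4=1 s3=0
  Δ1: clk:0→1
  Δ2: s3:0→1
  Δ3: s4:1→0
  Δ4: s6:1→0
  (4Δ to stable)
t=3 Δ0: s5=0 s1=1 s2=1 s6=0 s0=0 clk=1 s4=0 s3=1
  Δ1: s5:0→1, clk:1→0
  Δ2: s6:0→1
  (2Δ to stable)
t=4 Δ0: s5=1 s1=1 s2=1 s6=1 s0=0 clk=0 s4=0 s3=1
  Δ1: clk:0→1
  Δ2: s3:1→0
  Δ3: s4:0→1
  Δ4: s6:1→0
  (4Δ to stable)
t=5 Δ0: s5=1 s1=1 s2=1 s6=0 s0=0 clk=1 s4=1 s3=0
  Δ1: s5:1→0, clk:1→0
  Δ2: s6:0→1
  (2Δ to stable)
t=6 Δ0: s5=0 s1=1 s2=1 s6=1 s0=0 clk=0 s4=1 s3=0
  Δ1: s5:0→1, clk:0→1
  Δ2: s6:1→0, s0:0→1, s3:0→1
  Δ3: s4:1→0
  Δ4: s6:0→1
  (4Δ to stable)
t=7 Δ0: s5=1 s1=1 s2=1 s6=1 s0=1 clk=1 s4=0 s3=1
  Δ1: s5:1→0, clk:1→0
  Δ2: s6:1→0
  (2Δ to stable)
t=8 Δ0: s5=0 s1=1 s2=1 s6=0 s0=1 clk=0 s4=0 s3=1
  Δ1: s5:0→1, clk:0→1
  Δ2: s6:0→1, s3:1→0
  Δ3: s4:0→1
  Δ4: s6:1→0
  (4Δ to stable)

4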